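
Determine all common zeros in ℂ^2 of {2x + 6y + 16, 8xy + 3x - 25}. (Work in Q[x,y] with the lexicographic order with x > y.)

{(-15/8, -49/24), (-5, -1)}

Compute a lex Gröbner basis by Buchberger's algorithm.
f_1 = 2x + 6y + 16, LT = x.
f_2 = 8xy + 3x - 25, LT = xy.

S(f_1,f_2): lcm = xy. S = -3/8x + 3y^2 + 8y + 25/8.
  leading term x: subtract (-3/16)·f_1 from -3/8x + 3y^2 + 8y + 25/8 → 3y^2 + 73/8y + 49/8
  leading term y^2: no divisor's leading term divides it; move 3y^2 to the remainder.
  leading term y: no divisor's leading term divides it; move 73/8y to the remainder.
  leading term 1: no divisor's leading term divides it; move 49/8 to the remainder.
  remainder 3y^2 + 73/8y + 49/8 ≠ 0; add h_3 = 3y^2 + 73/8y + 49/8 to the basis.

S(f_1,h_3): leading monomials are coprime, so the S-polynomial reduces to 0 (Buchberger's first criterion).
S(f_2,h_3): lcm = xy^2. S = -8/3xy - 49/24x - 25/8y.
  leading term xy: subtract (-4/3y)·f_1 from -8/3xy - 49/24x - 25/8y → -49/24x + 8y^2 + 437/24y
  leading term x: subtract (-49/48)·f_1 from -49/24x + 8y^2 + 437/24y → 8y^2 + 73/3y + 49/3
  leading term y^2: subtract (8/3)·h_3 from 8y^2 + 73/3y + 49/3 → 0
  remainder 0.

Every S-polynomial of the final basis reduces to 0, so we have a Gröbner basis.
Inter-reduce: drop elements whose leading term is divisible by another's, tail-reduce, and make monic.
Reduced Gröbner basis: {x + 3y + 8, y^2 + 73/24y + 49/24}.

From the last basis element, y^2 + 73/24y + 49/24 = 0, so y takes values in {-49/24, -1}. Each choice, substituted upward through the basis, yields the corresponding point(s) of the solution set.
  y = -49/24: the earlier basis element becomes x + 15/8 = 0, giving x = -15/8 — point (-15/8, -49/24).
  y = -1: the earlier basis element becomes x + 5 = 0, giving x = -5 — point (-5, -1).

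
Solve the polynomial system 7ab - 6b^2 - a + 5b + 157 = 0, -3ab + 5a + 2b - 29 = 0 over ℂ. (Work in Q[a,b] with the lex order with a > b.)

{(-3, 4), (-7*sqrt(13777)/192 - 383/192, -13/36 + sqrt(13777)/36), (-383/192 + 7*sqrt(13777)/192, -sqrt(13777)/36 - 13/36)}

Compute a lex Gröbner basis by Buchberger's algorithm.
f_1 = 7ab - a - 6b^2 + 5b + 157, LT = ab.
f_2 = -3ab + 5a + 2b - 29, LT = ab.

S(f_1,f_2): lcm = ab. S = 32/21a - 6/7b^2 + 29/21b + 268/21.
  leading term a: no divisor's leading term divides it; move 32/21a to the remainder.
  leading term b^2: no divisor's leading term divides it; move -6/7b^2 to the remainder.
  leading term b: no divisor's leading term divides it; move 29/21b to the remainder.
  leading term 1: no divisor's leading term divides it; move 268/21 to the remainder.
  remainder 32/21a - 6/7b^2 + 29/21b + 268/21 ≠ 0; add h_3 = 32/21a - 6/7b^2 + 29/21b + 268/21 to the basis.

S(f_1,h_3): lcm = ab. S = -1/7a + 9/16b^3 - 395/224b^2 - 429/56b + 157/7.
  leading term a: subtract (-3/32)·h_3 from -1/7a + 9/16b^3 - 395/224b^2 - 429/56b + 157/7 → 9/16b^3 - 59/32b^2 - 241/32b + 189/8
  leading term b^3: no divisor's leading term divides it; move 9/16b^3 to the remainder.
  leading term b^2: no divisor's leading term divides it; move -59/32b^2 to the remainder.
  leading term b: no divisor's leading term divides it; move -241/32b to the remainder.
  leading term 1: no divisor's leading term divides it; move 189/8 to the remainder.
  remainder 9/16b^3 - 59/32b^2 - 241/32b + 189/8 ≠ 0; add h_4 = 9/16b^3 - 59/32b^2 - 241/32b + 189/8 to the basis.

S(f_2,h_3): lcm = ab. S = -5/3a + 9/16b^3 - 29/32b^2 - 217/24b + 29/3.
  leading term a: subtract (-35/32)·h_3 from -5/3a + 9/16b^3 - 29/32b^2 - 217/24b + 29/3 → 9/16b^3 - 59/32b^2 - 241/32b + 189/8
  leading term b^3: subtract (1)·h_4 from 9/16b^3 - 59/32b^2 - 241/32b + 189/8 → 0
  remainder 0.

S(f_1,h_4): lcm = ab^3. S = 395/126ab^2 + 241/18ab - 42a - 6/7b^4 + 5/7b^3 + 157/7b^2.
  leading term ab^2: subtract (395/882b)·f_1 from 395/126ab^2 + 241/18ab - 42a - 6/7b^4 + 5/7b^3 + 157/7b^2 → 678/49ab - 42a - 6/7b^4 + 500/147b^3 + 17807/882b^2 - 62015/882b
  leading term ab: subtract (678/343)·f_1 from 678/49ab - 42a - 6/7b^4 + 500/147b^3 + 17807/882b^2 - 62015/882b → -13728/343a - 6/7b^4 + 500/147b^3 + 197873/6174b^2 - 495125/6174b - 106446/343
  leading term a: subtract (-1287/49)·h_3 from -13728/343a - 6/7b^4 + 500/147b^3 + 197873/6174b^2 - 495125/6174b - 106446/343 → -6/7b^4 + 500/147b^3 + 8411/882b^2 - 38741/882b + 174/7
  leading term b^4: subtract (-32/21b)·h_4 from -6/7b^4 + 500/147b^3 + 8411/882b^2 - 38741/882b + 174/7 → 29/49b^3 - 1711/882b^2 - 6989/882b + 174/7
  leading term b^3: subtract (464/441)·h_4 from 29/49b^3 - 1711/882b^2 - 6989/882b + 174/7 → 0
  remainder 0.

S(f_2,h_4): lcm = ab^3. S = 29/18ab^2 + 241/18ab - 42a - 2/3b^3 + 29/3b^2.
  leading term ab^2: subtract (29/126b)·f_1 from 29/18ab^2 + 241/18ab - 42a - 2/3b^3 + 29/3b^2 → 286/21ab - 42a + 5/7b^3 + 1073/126b^2 - 4553/126b
  leading term ab: subtract (286/147)·f_1 from 286/21ab - 42a + 5/7b^3 + 1073/126b^2 - 4553/126b → -5888/147a + 5/7b^3 + 17807/882b^2 - 40451/882b - 44902/147
  leading term a: subtract (-184/7)·h_3 from -5888/147a + 5/7b^3 + 17807/882b^2 - 40451/882b - 44902/147 → 5/7b^3 - 295/126b^2 - 1205/126b + 30
  leading term b^3: subtract (80/63)·h_4 from 5/7b^3 - 295/126b^2 - 1205/126b + 30 → 0
  remainder 0.

S(h_3,h_4): leading monomials are coprime, so the S-polynomial reduces to 0 (Buchberger's first criterion).
Every S-polynomial of the final basis reduces to 0, so we have a Gröbner basis.
Inter-reduce: drop elements whose leading term is divisible by another's, tail-reduce, and make monic.
Reduced Gröbner basis: {a - 9/16b^2 + 29/32b + 67/8, b^3 - 59/18b^2 - 241/18b + 42}.

Since the basis is lex-ordered, b^3 - 59/18b^2 - 241/18b + 42 is univariate in b. Its roots are {4, -13/36 + sqrt(13777)/36, -sqrt(13777)/36 - 13/36}. Back-substituting each root into the other basis elements fixes the other coordinates.
  b = 4: the earlier basis element becomes a + 3 = 0, giving a = -3 — point (-3, 4).
  b = -13/36 + sqrt(13777)/36: the earlier basis element becomes a + 383/192 + 7*sqrt(13777)/192 = 0, giving a = -7*sqrt(13777)/192 - 383/192 — point (-7*sqrt(13777)/192 - 383/192, -13/36 + sqrt(13777)/36).
  b = -sqrt(13777)/36 - 13/36: the earlier basis element becomes a - 7*sqrt(13777)/192 + 383/192 = 0, giving a = -383/192 + 7*sqrt(13777)/192 — point (-383/192 + 7*sqrt(13777)/192, -sqrt(13777)/36 - 13/36).
Each listed point satisfies every original equation (direct substitution).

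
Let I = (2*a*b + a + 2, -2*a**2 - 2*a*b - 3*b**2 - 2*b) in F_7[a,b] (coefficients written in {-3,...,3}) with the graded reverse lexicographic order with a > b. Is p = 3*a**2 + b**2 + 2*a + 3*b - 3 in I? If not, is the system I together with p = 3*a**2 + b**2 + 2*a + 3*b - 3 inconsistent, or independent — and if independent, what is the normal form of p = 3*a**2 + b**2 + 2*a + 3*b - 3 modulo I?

3*a**2 + b**2 + 2*a + 3*b - 3 lies in I (it reduces to 0).

First compute the reduced Gröbner basis of I by Buchberger's algorithm.
f_1 = 2*a*b + a + 2, LT = a*b.
f_2 = -2*a**2 - 2*a*b - 3*b**2 - 2*b, LT = a**2.

S(f_1,f_2): lcm = a**2*b. S = -a*b**2 + 2*b**3 - 3*a**2 - b**2 + a.
  reduce S modulo (f_1, f_2):
  remainder 2*b**3 + a - 3*b ≠ 0; add h_3 = 2*b**3 + a - 3*b to the basis.

The other S-polynomials (S(f_1,h_3), S(f_2,h_3)) all reduce to 0 modulo the current basis, so we have a Gröbner basis.
Inter-reduce: drop elements whose leading term is divisible by another's, tail-reduce, and make monic.
Reduced Gröbner basis: {b**3 - 3*a + 2*b, a**2 - 2*b**2 + 3*a + b - 1, a*b - 3*a + 1}.
Label its elements g_1 = b**3 - 3*a + 2*b, g_2 = a**2 - 2*b**2 + 3*a + b - 1, g_3 = a*b - 3*a + 1.

Reduce p = 3*a**2 + b**2 + 2*a + 3*b - 3 modulo G:
  leading term a**2: subtract (3)·g_2 from 3*a**2 + b**2 + 2*a + 3*b - 3 → 0
  normal form = 0.
Since the normal form is 0, p ∈ I.

Ideal membership is decidable via reduction modulo a Gröbner basis.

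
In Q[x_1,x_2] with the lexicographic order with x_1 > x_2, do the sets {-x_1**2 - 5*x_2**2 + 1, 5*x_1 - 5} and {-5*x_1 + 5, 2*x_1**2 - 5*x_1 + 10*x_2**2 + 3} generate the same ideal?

Yes, the ideals are equal.

Since reduced Gröbner bases are canonical representatives of ideals under a given ordering, it suffices to compute and compare them.
Buchberger on the first generating set:
f_1 = -x_1**2 - 5*x_2**2 + 1, LT = x_1**2.
f_2 = 5*x_1 - 5, LT = x_1.

S(f_1,f_2): lcm = x_1**2. S = x_1 + 5*x_2**2 - 1.
  leading term x_1: subtract (1/5)·f_2 from x_1 + 5*x_2**2 - 1 → 5*x_2**2
  leading term x_2**2: no divisor's leading term divides it; move 5*x_2**2 to the remainder.
  remainder 5*x_2**2 ≠ 0; add g_3 = 5*x_2**2 to the basis.

The other S-polynomials (S(f_1,g_3), S(f_2,g_3)) all reduce to 0 modulo the current basis, so we have a Gröbner basis.
Inter-reduce: drop elements whose leading term is divisible by another's, tail-reduce, and make monic.
Reduced Gröbner basis: {x_1 - 1, x_2**2}.

Buchberger on the second generating set:
h_1 = -5*x_1 + 5, LT = x_1.
h_2 = 2*x_1**2 - 5*x_1 + 10*x_2**2 + 3, LT = x_1**2.

S(h_1,h_2): lcm = x_1**2. S = 3/2*x_1 - 5*x_2**2 - 3/2.
  leading term x_1: subtract (-3/10)·h_1 from 3/2*x_1 - 5*x_2**2 - 3/2 → -5*x_2**2
  leading term x_2**2: no divisor's leading term divides it; move -5*x_2**2 to the remainder.
  remainder -5*x_2**2 ≠ 0; add k_3 = -5*x_2**2 to the basis.

The other S-polynomials (S(h_1,k_3), S(h_2,k_3)) all reduce to 0 modulo the current basis, so we have a Gröbner basis.
Inter-reduce: drop elements whose leading term is divisible by another's, tail-reduce, and make monic.
Reduced Gröbner basis: {x_1 - 1, x_2**2}.

The two bases agree; hence the ideals are identical.
The same test decides containment: I ⊆ J iff every generator of I reduces to 0 modulo a Gröbner basis of J.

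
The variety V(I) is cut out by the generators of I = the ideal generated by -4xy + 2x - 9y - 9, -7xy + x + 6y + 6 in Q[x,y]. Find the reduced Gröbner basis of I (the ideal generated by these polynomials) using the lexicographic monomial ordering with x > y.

G = {x - 87/10y - 87/10, y^2 + 22/29y - 7/29}

f_1 = -4xy + 2x - 9y - 9, LT = xy.
f_2 = -7xy + x + 6y + 6, LT = xy.

S(f_1,f_2): lcm = xy. S = -5/14x + 87/28y + 87/28.
  leading term x: no divisor's leading term divides it; move -5/14x to the remainder.
  leading term y: no divisor's leading term divides it; move 87/28y to the remainder.
  leading term 1: no divisor's leading term divides it; move 87/28 to the remainder.
  remainder -5/14x + 87/28y + 87/28 ≠ 0; add g_3 = -5/14x + 87/28y + 87/28 to the basis.

S(f_1,g_3): lcm = xy. S = -1/2x + 87/10y^2 + 219/20y + 9/4.
  leading term x: subtract (7/5)·g_3 from -1/2x + 87/10y^2 + 219/20y + 9/4 → 87/10y^2 + 33/5y - 21/10
  leading term y^2: no divisor's leading term divides it; move 87/10y^2 to the remainder.
  leading term y: no divisor's leading term divides it; move 33/5y to the remainder.
  leading term 1: no divisor's leading term divides it; move -21/10 to the remainder.
  remainder 87/10y^2 + 33/5y - 21/10 ≠ 0; add g_4 = 87/10y^2 + 33/5y - 21/10 to the basis.

The other S-polynomials (S(f_2,g_3), S(f_1,g_4), S(f_2,g_4), S(g_3,g_4)) all reduce to 0 modulo the current basis, so we have a Gröbner basis.
Inter-reduce: drop elements whose leading term is divisible by another's, tail-reduce, and make monic.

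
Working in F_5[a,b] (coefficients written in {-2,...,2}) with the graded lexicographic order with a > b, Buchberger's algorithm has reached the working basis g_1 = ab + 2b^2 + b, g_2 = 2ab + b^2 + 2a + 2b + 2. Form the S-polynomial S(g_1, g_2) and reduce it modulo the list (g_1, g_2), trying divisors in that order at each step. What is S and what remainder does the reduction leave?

lcm(LM(g_1), LM(g_2)) = ab.
S = (lcm/LT(g_1))·g_1 − (lcm/LT(g_2))·g_2 = -b^2 - a - 1.
Reduce S modulo (g_1, g_2) in that order:
  leading term b^2: no divisor's leading term divides it; move -b^2 to the remainder.
  leading term a: no divisor's leading term divides it; move -a to the remainder.
  leading term 1: no divisor's leading term divides it; move -1 to the remainder.
The remainder -b^2 - a - 1 is nonzero, so it would be added as the next basis element.

S(g_1, g_2) = -b^2 - a - 1; remainder on division = -b^2 - a - 1.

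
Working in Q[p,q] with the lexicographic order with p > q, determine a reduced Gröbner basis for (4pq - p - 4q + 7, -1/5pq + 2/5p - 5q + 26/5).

f_1 = 4pq - p - 4q + 7, LT = pq.
f_2 = -1/5pq + 2/5p - 5q + 26/5, LT = pq.

S(f_1,f_2): lcm = pq. S = 7/4p - 26q + 111/4.
  leading term p: no divisor's leading term divides it; move 7/4p to the remainder.
  leading term q: no divisor's leading term divides it; move -26q to the remainder.
  leading term 1: no divisor's leading term divides it; move 111/4 to the remainder.
  remainder 7/4p - 26q + 111/4 ≠ 0; add g_3 = 7/4p - 26q + 111/4 to the basis.

S(f_1,g_3): lcm = pq. S = -1/4p + 104/7q^2 - 118/7q + 7/4.
  leading term p: subtract (-1/7)·g_3 from -1/4p + 104/7q^2 - 118/7q + 7/4 → 104/7q^2 - 144/7q + 40/7
  leading term q^2: no divisor's leading term divides it; move 104/7q^2 to the remainder.
  leading term q: no divisor's leading term divides it; move -144/7q to the remainder.
  leading term 1: no divisor's leading term divides it; move 40/7 to the remainder.
  remainder 104/7q^2 - 144/7q + 40/7 ≠ 0; add g_4 = 104/7q^2 - 144/7q + 40/7 to the basis.

S(f_2,g_3): lcm = pq. S = -2p + 104/7q^2 + 64/7q - 26.
  leading term p: subtract (-8/7)·g_3 from -2p + 104/7q^2 + 64/7q - 26 → 104/7q^2 - 144/7q + 40/7
  leading term q^2: subtract (1)·g_4 from 104/7q^2 - 144/7q + 40/7 → 0
  remainder 0.

S(f_1,g_4): lcm = pq^2. S = 59/52pq - 5/13p - q^2 + 7/4q.
  leading term pq: subtract (59/208)·f_1 from 59/52pq - 5/13p - q^2 + 7/4q → -21/208p - q^2 + 75/26q - 413/208
  leading term p: subtract (-3/52)·g_3 from -21/208p - q^2 + 75/26q - 413/208 → -q^2 + 18/13q - 5/13
  leading term q^2: subtract (-7/104)·g_4 from -q^2 + 18/13q - 5/13 → 0
  remainder 0.

S(f_2,g_4): lcm = pq^2. S = -8/13pq - 5/13p + 25q^2 - 26q.
  leading term pq: subtract (-2/13)·f_1 from -8/13pq - 5/13p + 25q^2 - 26q → -7/13p + 25q^2 - 346/13q + 14/13
  leading term p: subtract (-4/13)·g_3 from -7/13p + 25q^2 - 346/13q + 14/13 → 25q^2 - 450/13q + 125/13
  leading term q^2: subtract (175/104)·g_4 from 25q^2 - 450/13q + 125/13 → 0
  remainder 0.

S(g_3,g_4): leading monomials are coprime, so the S-polynomial reduces to 0 (Buchberger's first criterion).
Every S-polynomial of the final basis reduces to 0, so we have a Gröbner basis.
Inter-reduce: drop elements whose leading term is divisible by another's, tail-reduce, and make monic.

G = {p - 104/7q + 111/7, q^2 - 18/13q + 5/13}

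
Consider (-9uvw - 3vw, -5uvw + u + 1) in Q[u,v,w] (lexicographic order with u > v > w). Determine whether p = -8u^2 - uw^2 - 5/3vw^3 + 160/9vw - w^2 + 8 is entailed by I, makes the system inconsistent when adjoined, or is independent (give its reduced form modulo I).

First compute the reduced Gröbner basis of I by Buchberger's algorithm.
f_1 = -9uvw - 3vw, LT = uvw.
f_2 = -5uvw + u + 1, LT = uvw.

S(f_1,f_2): lcm = uvw. S = 1/5u + 1/3vw + 1/5.
  reduce S modulo (f_1, f_2):
  remainder 1/5u + 1/3vw + 1/5 ≠ 0; add h_3 = 1/5u + 1/3vw + 1/5 to the basis.

S(f_1,h_3): lcm = uvw. S = -5/3v^2w^2 - 2/3vw.
  reduce S modulo (f_1, f_2, h_3):
  remainder -5/3v^2w^2 - 2/3vw ≠ 0; add h_4 = -5/3v^2w^2 - 2/3vw to the basis.

The other S-polynomials (S(f_2,h_3), S(f_1,h_4), S(f_2,h_4), S(h_3,h_4)) all reduce to 0 modulo the current basis, so we have a Gröbner basis.
Inter-reduce: drop elements whose leading term is divisible by another's, tail-reduce, and make monic.
Reduced Gröbner basis: {u + 5/3vw + 1, v^2w^2 + 2/5vw}.
Label its elements g_1 = u + 5/3vw + 1, g_2 = v^2w^2 + 2/5vw.

Reduce p = -8u^2 - uw^2 - 5/3vw^3 + 160/9vw - w^2 + 8 modulo G:
  leading term u^2: subtract (-8u)·g_1 from -8u^2 - uw^2 - 5/3vw^3 + 160/9vw - w^2 + 8 → 40/3uvw - uw^2 + 8u - 5/3vw^3 + 160/9vw - w^2 + 8
  leading term uvw: subtract (40/3vw)·g_1 from 40/3uvw - uw^2 + 8u - 5/3vw^3 + 160/9vw - w^2 + 8 → -uw^2 + 8u - 200/9v^2w^2 - 5/3vw^3 + 40/9vw - w^2 + 8
  leading term uw^2: subtract (-w^2)·g_1 from -uw^2 + 8u - 200/9v^2w^2 - 5/3vw^3 + 40/9vw - w^2 + 8 → 8u - 200/9v^2w^2 + 40/9vw + 8
  leading term u: subtract (8)·g_1 from 8u - 200/9v^2w^2 + 40/9vw + 8 → -200/9v^2w^2 - 80/9vw
  leading term v^2w^2: subtract (-200/9)·g_2 from -200/9v^2w^2 - 80/9vw → 0
  normal form = 0.
Since the normal form is 0, p ∈ I.

-8u^2 - uw^2 - 5/3vw^3 + 160/9vw - w^2 + 8 lies in I (it reduces to 0).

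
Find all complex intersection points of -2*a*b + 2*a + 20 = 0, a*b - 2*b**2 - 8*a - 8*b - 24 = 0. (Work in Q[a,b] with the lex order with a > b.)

Compute a lex Gröbner basis by Buchberger's algorithm.
f_1 = -2*a*b + 2*a + 20, LT = a*b.
f_2 = a*b - 8*a - 2*b**2 - 8*b - 24, LT = a*b.

S(f_1,f_2): lcm = a*b. S = 7*a + 2*b**2 + 8*b + 14.
  leading term a: no divisor's leading term divides it; move 7*a to the remainder.
  leading term b**2: no divisor's leading term divides it; move 2*b**2 to the remainder.
  leading term b: no divisor's leading term divides it; move 8*b to the remainder.
  leading term 1: no divisor's leading term divides it; move 14 to the remainder.
  remainder 7*a + 2*b**2 + 8*b + 14 ≠ 0; add h_3 = 7*a + 2*b**2 + 8*b + 14 to the basis.

S(f_1,h_3): lcm = a*b. S = -a - 2/7*b**3 - 8/7*b**2 - 2*b - 10.
  leading term a: subtract (-1/7)·h_3 from -a - 2/7*b**3 - 8/7*b**2 - 2*b - 10 → -2/7*b**3 - 6/7*b**2 - 6/7*b - 8
  leading term b**3: no divisor's leading term divides it; move -2/7*b**3 to the remainder.
  leading term b**2: no divisor's leading term divides it; move -6/7*b**2 to the remainder.
  leading term b: no divisor's leading term divides it; move -6/7*b to the remainder.
  leading term 1: no divisor's leading term divides it; move -8 to the remainder.
  remainder -2/7*b**3 - 6/7*b**2 - 6/7*b - 8 ≠ 0; add h_4 = -2/7*b**3 - 6/7*b**2 - 6/7*b - 8 to the basis.

The other S-polynomials (S(f_2,h_3), S(f_1,h_4), S(f_2,h_4), S(h_3,h_4)) all reduce to 0 modulo the current basis, so we have a Gröbner basis.
Inter-reduce: drop elements whose leading term is divisible by another's, tail-reduce, and make monic.
Reduced Gröbner basis: {a + 2/7*b**2 + 8/7*b + 2, b**3 + 3*b**2 + 3*b + 28}.

Since the basis is lex-ordered, b**3 + 3*b**2 + 3*b + 28 is univariate in b. Its roots are {-4, 1/2 - 3*sqrt(3)*I/2, 1/2 + 3*sqrt(3)*I/2}. Back-substituting each root into the other basis elements fixes the other coordinates.
  b = -4: the earlier basis element becomes a + 2 = 0, giving a = -2 — point (-2, -4).
  b = 1/2 - 3*sqrt(3)*I/2: the earlier basis element becomes a + 5/7 - 15*sqrt(3)*I/7 = 0, giving a = -5/7 + 15*sqrt(3)*I/7 — point (-5/7 + 15*sqrt(3)*I/7, 1/2 - 3*sqrt(3)*I/2).
  b = 1/2 + 3*sqrt(3)*I/2: the earlier basis element becomes a + 5/7 + 15*sqrt(3)*I/7 = 0, giving a = -5/7 - 15*sqrt(3)*I/7 — point (-5/7 - 15*sqrt(3)*I/7, 1/2 + 3*sqrt(3)*I/2).
Each listed point satisfies every original equation (direct substitution).

{(-2, -4), (-5/7 + 15*sqrt(3)*I/7, 1/2 - 3*sqrt(3)*I/2), (-5/7 - 15*sqrt(3)*I/7, 1/2 + 3*sqrt(3)*I/2)}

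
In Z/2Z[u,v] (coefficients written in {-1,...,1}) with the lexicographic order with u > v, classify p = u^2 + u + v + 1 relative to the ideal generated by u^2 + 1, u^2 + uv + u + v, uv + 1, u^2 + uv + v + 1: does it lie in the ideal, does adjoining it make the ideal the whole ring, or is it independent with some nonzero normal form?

u^2 + u + v + 1 lies in I (it reduces to 0).

First compute the reduced Gröbner basis of I by Buchberger's algorithm.
f_1 = u^2 + 1, LT = u^2.
f_2 = u^2 + uv + u + v, LT = u^2.
f_3 = uv + 1, LT = uv.
f_4 = u^2 + uv + v + 1, LT = u^2.

S(f_1,f_2): lcm = u^2. S = uv + u + v + 1.
  leading term uv: subtract (1)·f_3 from uv + u + v + 1 → u + v
  leading term u: no divisor's leading term divides it; move u to the remainder.
  leading term v: no divisor's leading term divides it; move v to the remainder.
  remainder u + v ≠ 0; add h_5 = u + v to the basis.

S(f_1,f_3): lcm = u^2v. S = u + v.
  leading term u: subtract (1)·h_5 from u + v → 0
  remainder 0.

S(f_1,f_4): lcm = u^2. S = uv + v.
  leading term uv: subtract (1)·f_3 from uv + v → v + 1
  leading term v: no divisor's leading term divides it; move v to the remainder.
  leading term 1: no divisor's leading term divides it; move 1 to the remainder.
  remainder v + 1 ≠ 0; add h_6 = v + 1 to the basis.

S(f_2,f_3): lcm = u^2v. S = uv^2 + uv + u + v^2.
  leading term uv^2: subtract (v)·f_3 from uv^2 + uv + u + v^2 → uv + u + v^2 + v
  leading term uv: subtract (1)·f_3 from uv + u + v^2 + v → u + v^2 + v + 1
  leading term u: subtract (1)·h_5 from u + v^2 + v + 1 → v^2 + 1
  leading term v^2: subtract (v)·h_6 from v^2 + 1 → v + 1
  leading term v: subtract (1)·h_6 from v + 1 → 0
  remainder 0.

S(f_2,f_4): lcm = u^2. S = u + 1.
  leading term u: subtract (1)·h_5 from u + 1 → v + 1
  leading term v: subtract (1)·h_6 from v + 1 → 0
  remainder 0.

S(f_3,f_4): lcm = u^2v. S = uv^2 + u + v^2 + v.
  leading term uv^2: subtract (v)·f_3 from uv^2 + u + v^2 + v → u + v^2
  leading term u: subtract (1)·h_5 from u + v^2 → v^2 + v
  leading term v^2: subtract (v)·h_6 from v^2 + v → 0
  remainder 0.

S(f_1,h_5): lcm = u^2. S = uv + 1.
  leading term uv: subtract (1)·f_3 from uv + 1 → 0
  remainder 0.

S(f_2,h_5): lcm = u^2. S = u + v.
  leading term u: subtract (1)·h_5 from u + v → 0
  remainder 0.

S(f_3,h_5): lcm = uv. S = v^2 + 1.
  leading term v^2: subtract (v)·h_6 from v^2 + 1 → v + 1
  leading term v: subtract (1)·h_6 from v + 1 → 0
  remainder 0.

S(f_4,h_5): lcm = u^2. S = v + 1.
  leading term v: subtract (1)·h_6 from v + 1 → 0
  remainder 0.

S(f_1,h_6): leading monomials are coprime, so the S-polynomial reduces to 0 (Buchberger's first criterion).
S(f_2,h_6): leading monomials are coprime, so the S-polynomial reduces to 0 (Buchberger's first criterion).
S(f_3,h_6): lcm = uv. S = u + 1.
  leading term u: subtract (1)·h_5 from u + 1 → v + 1
  leading term v: subtract (1)·h_6 from v + 1 → 0
  remainder 0.

S(f_4,h_6): leading monomials are coprime, so the S-polynomial reduces to 0 (Buchberger's first criterion).
S(h_5,h_6): leading monomials are coprime, so the S-polynomial reduces to 0 (Buchberger's first criterion).
Every S-polynomial of the final basis reduces to 0, so we have a Gröbner basis.
Inter-reduce: drop elements whose leading term is divisible by another's, tail-reduce, and make monic.
Reduced Gröbner basis: {u + 1, v + 1}.
Label its elements g_1 = u + 1, g_2 = v + 1.

Reduce p = u^2 + u + v + 1 modulo G:
  leading term u^2: subtract (u)·g_1 from u^2 + u + v + 1 → v + 1
  leading term v: subtract (1)·g_2 from v + 1 → 0
  normal form = 0.
Since the normal form is 0, p ∈ I.

Ideal membership is decidable via reduction modulo a Gröbner basis.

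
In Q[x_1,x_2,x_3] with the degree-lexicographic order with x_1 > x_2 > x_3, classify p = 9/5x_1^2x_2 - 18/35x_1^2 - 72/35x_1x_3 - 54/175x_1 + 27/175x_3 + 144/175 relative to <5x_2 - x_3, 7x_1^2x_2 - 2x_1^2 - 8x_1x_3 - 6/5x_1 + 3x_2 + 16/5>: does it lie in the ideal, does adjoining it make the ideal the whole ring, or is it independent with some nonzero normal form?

First compute the reduced Gröbner basis of I by Buchberger's algorithm.
f_1 = 5x_2 - x_3, LT = x_2.
f_2 = 7x_1^2x_2 - 2x_1^2 - 8x_1x_3 - 6/5x_1 + 3x_2 + 16/5, LT = x_1^2x_2.

S(f_1,f_2): lcm = x_1^2x_2. S = -1/5x_1^2x_3 + 2/7x_1^2 + 8/7x_1x_3 + 6/35x_1 - 3/7x_2 - 16/35.
  reduce S modulo (f_1, f_2):
  remainder -1/5x_1^2x_3 + 2/7x_1^2 + 8/7x_1x_3 + 6/35x_1 - 3/35x_3 - 16/35 ≠ 0; add h_3 = -1/5x_1^2x_3 + 2/7x_1^2 + 8/7x_1x_3 + 6/35x_1 - 3/35x_3 - 16/35 to the basis.

The other S-polynomials (S(f_1,h_3), S(f_2,h_3)) all reduce to 0 modulo the current basis, so we have a Gröbner basis.
Inter-reduce: drop elements whose leading term is divisible by another's, tail-reduce, and make monic.
Reduced Gröbner basis: {x_1^2x_3 - 10/7x_1^2 - 40/7x_1x_3 - 6/7x_1 + 3/7x_3 + 16/7, x_2 - 1/5x_3}.
Label its elements g_1 = x_1^2x_3 - 10/7x_1^2 - 40/7x_1x_3 - 6/7x_1 + 3/7x_3 + 16/7, g_2 = x_2 - 1/5x_3.

Reduce p = 9/5x_1^2x_2 - 18/35x_1^2 - 72/35x_1x_3 - 54/175x_1 + 27/175x_3 + 144/175 modulo G:
  leading term x_1^2x_2: subtract (9/5x_1^2)·g_2 from 9/5x_1^2x_2 - 18/35x_1^2 - 72/35x_1x_3 - 54/175x_1 + 27/175x_3 + 144/175 → 9/25x_1^2x_3 - 18/35x_1^2 - 72/35x_1x_3 - 54/175x_1 + 27/175x_3 + 144/175
  leading term x_1^2x_3: subtract (9/25)·g_1 from 9/25x_1^2x_3 - 18/35x_1^2 - 72/35x_1x_3 - 54/175x_1 + 27/175x_3 + 144/175 → 0
  normal form = 0.
Since the normal form is 0, p ∈ I.

9/5x_1^2x_2 - 18/35x_1^2 - 72/35x_1x_3 - 54/175x_1 + 27/175x_3 + 144/175 lies in I (it reduces to 0).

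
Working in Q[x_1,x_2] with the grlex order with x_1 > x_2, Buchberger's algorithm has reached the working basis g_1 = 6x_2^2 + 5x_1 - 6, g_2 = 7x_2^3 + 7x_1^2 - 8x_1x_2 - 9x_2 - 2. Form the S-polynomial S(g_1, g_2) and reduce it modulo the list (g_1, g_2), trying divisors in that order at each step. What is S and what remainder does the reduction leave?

lcm(LM(g_1), LM(g_2)) = x_2^3.
S = (lcm/LT(g_1))·g_1 − (lcm/LT(g_2))·g_2 = -x_1^2 + 83/42x_1x_2 + 2/7x_2 + 2/7.
Reduce S modulo (g_1, g_2) in that order:
  leading term x_1^2: no divisor's leading term divides it; move -x_1^2 to the remainder.
  leading term x_1x_2: no divisor's leading term divides it; move 83/42x_1x_2 to the remainder.
  leading term x_2: no divisor's leading term divides it; move 2/7x_2 to the remainder.
  leading term 1: no divisor's leading term divides it; move 2/7 to the remainder.
The remainder -x_1^2 + 83/42x_1x_2 + 2/7x_2 + 2/7 is nonzero, so it would be added as the next basis element.

S(g_1, g_2) = -x_1^2 + 83/42x_1x_2 + 2/7x_2 + 2/7; remainder on division = -x_1^2 + 83/42x_1x_2 + 2/7x_2 + 2/7.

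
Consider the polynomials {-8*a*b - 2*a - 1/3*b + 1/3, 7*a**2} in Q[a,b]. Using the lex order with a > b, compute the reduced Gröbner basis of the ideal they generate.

G = {a + 1/30*b - 1/30, b**2 - 2*b + 1}

f_1 = -8*a*b - 2*a - 1/3*b + 1/3, LT = a*b.
f_2 = 7*a**2, LT = a**2.

S(f_1,f_2): lcm = a**2*b. S = 1/4*a**2 + 1/24*a*b - 1/24*a.
  leading term a**2: subtract (1/28)·f_2 from 1/4*a**2 + 1/24*a*b - 1/24*a → 1/24*a*b - 1/24*a
  leading term a*b: subtract (-1/192)·f_1 from 1/24*a*b - 1/24*a → -5/96*a - 1/576*b + 1/576
  leading term a: no divisor's leading term divides it; move -5/96*a to the remainder.
  leading term b: no divisor's leading term divides it; move -1/576*b to the remainder.
  leading term 1: no divisor's leading term divides it; move 1/576 to the remainder.
  remainder -5/96*a - 1/576*b + 1/576 ≠ 0; add g_3 = -5/96*a - 1/576*b + 1/576 to the basis.

S(f_1,g_3): lcm = a*b. S = 1/4*a - 1/30*b**2 + 3/40*b - 1/24.
  leading term a: subtract (-24/5)·g_3 from 1/4*a - 1/30*b**2 + 3/40*b - 1/24 → -1/30*b**2 + 1/15*b - 1/30
  leading term b**2: no divisor's leading term divides it; move -1/30*b**2 to the remainder.
  leading term b: no divisor's leading term divides it; move 1/15*b to the remainder.
  leading term 1: no divisor's leading term divides it; move -1/30 to the remainder.
  remainder -1/30*b**2 + 1/15*b - 1/30 ≠ 0; add g_4 = -1/30*b**2 + 1/15*b - 1/30 to the basis.

The other S-polynomials (S(f_2,g_3), S(f_1,g_4), S(f_2,g_4), S(g_3,g_4)) all reduce to 0 modulo the current basis, so we have a Gröbner basis.
Inter-reduce: drop elements whose leading term is divisible by another's, tail-reduce, and make monic.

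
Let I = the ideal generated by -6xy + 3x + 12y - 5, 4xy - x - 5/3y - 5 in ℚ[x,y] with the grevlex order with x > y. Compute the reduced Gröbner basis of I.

G = {y² - 3/2y + 10/19, x + 19/3y - 25/3}

f_1 = -6xy + 3x + 12y - 5, LT = xy.
f_2 = 4xy - x - 5/3y - 5, LT = xy.

S(f_1,f_2): lcm = xy. S = -¼x - 19/12y + 25/12.
  leading term x: no divisor's leading term divides it; move -¼x to the remainder.
  leading term y: no divisor's leading term divides it; move -19/12y to the remainder.
  leading term 1: no divisor's leading term divides it; move 25/12 to the remainder.
  remainder -¼x - 19/12y + 25/12 ≠ 0; add g_3 = -¼x - 19/12y + 25/12 to the basis.

S(f_1,g_3): lcm = xy. S = -19/3y² - ½x + 19/3y + ⅚.
  leading term y²: no divisor's leading term divides it; move -19/3y² to the remainder.
  leading term x: subtract (2)·g_3 from -½x + 19/3y + ⅚ → 19/2y - 10/3
  leading term y: no divisor's leading term divides it; move 19/2y to the remainder.
  leading term 1: no divisor's leading term divides it; move -10/3 to the remainder.
  remainder -19/3y² + 19/2y - 10/3 ≠ 0; add g_4 = -19/3y² + 19/2y - 10/3 to the basis.

The other S-polynomials (S(f_2,g_3), S(f_1,g_4), S(f_2,g_4), S(g_3,g_4)) all reduce to 0 modulo the current basis, so we have a Gröbner basis.
Inter-reduce: drop elements whose leading term is divisible by another's, tail-reduce, and make monic.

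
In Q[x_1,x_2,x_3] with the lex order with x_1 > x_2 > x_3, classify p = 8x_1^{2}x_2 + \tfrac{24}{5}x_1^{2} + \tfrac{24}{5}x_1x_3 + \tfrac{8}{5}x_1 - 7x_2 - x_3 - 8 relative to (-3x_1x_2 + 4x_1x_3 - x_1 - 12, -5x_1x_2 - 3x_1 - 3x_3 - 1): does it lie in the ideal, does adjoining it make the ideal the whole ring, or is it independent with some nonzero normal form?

8x_1^{2}x_2 + \tfrac{24}{5}x_1^{2} + \tfrac{24}{5}x_1x_3 + \tfrac{8}{5}x_1 - 7x_2 - x_3 - 8 is independent of I; its normal form modulo I is -7x_2 - x_3 - 8.

First compute the reduced Gröbner basis of I by Buchberger's algorithm.
f_1 = -3x_1x_2 + 4x_1x_3 - x_1 - 12, LT = x_1x_2.
f_2 = -5x_1x_2 - 3x_1 - 3x_3 - 1, LT = x_1x_2.

S(f_1,f_2): lcm = x_1x_2. S = -\tfrac{4}{3}x_1x_3 - \tfrac{4}{15}x_1 - \tfrac{3}{5}x_3 + \tfrac{19}{5}.
  leading term x_1x_3: no divisor's leading term divides it; move -\tfrac{4}{3}x_1x_3 to the remainder.
  leading term x_1: no divisor's leading term divides it; move -\tfrac{4}{15}x_1 to the remainder.
  leading term x_3: no divisor's leading term divides it; move -\tfrac{3}{5}x_3 to the remainder.
  leading term 1: no divisor's leading term divides it; move \tfrac{19}{5} to the remainder.
  remainder -\tfrac{4}{3}x_1x_3 - \tfrac{4}{15}x_1 - \tfrac{3}{5}x_3 + \tfrac{19}{5} ≠ 0; add h_3 = -\tfrac{4}{3}x_1x_3 - \tfrac{4}{15}x_1 - \tfrac{3}{5}x_3 + \tfrac{19}{5} to the basis.

S(f_1,h_3): lcm = x_1x_2x_3. S = -\tfrac{1}{5}x_1x_2 - \tfrac{4}{3}x_1x_3^{2} + \tfrac{1}{3}x_1x_3 - \tfrac{9}{20}x_2x_3 + \tfrac{57}{20}x_2 + 4x_3.
  leading term x_1x_2: subtract (\tfrac{1}{15})·f_1 from -\tfrac{1}{5}x_1x_2 - \tfrac{4}{3}x_1x_3^{2} + \tfrac{1}{3}x_1x_3 - \tfrac{9}{20}x_2x_3 + \tfrac{57}{20}x_2 + 4x_3 → -\tfrac{4}{3}x_1x_3^{2} + \tfrac{1}{15}x_1x_3 + \tfrac{1}{15}x_1 - \tfrac{9}{20}x_2x_3 + \tfrac{57}{20}x_2 + 4x_3 + \tfrac{4}{5}
  leading term x_1x_3^{2}: subtract (x_3)·h_3 from -\tfrac{4}{3}x_1x_3^{2} + \tfrac{1}{15}x_1x_3 + \tfrac{1}{15}x_1 - \tfrac{9}{20}x_2x_3 + \tfrac{57}{20}x_2 + 4x_3 + \tfrac{4}{5} → \tfrac{1}{3}x_1x_3 + \tfrac{1}{15}x_1 - \tfrac{9}{20}x_2x_3 + \tfrac{57}{20}x_2 + \tfrac{3}{5}x_3^{2} + \tfrac{1}{5}x_3 + \tfrac{4}{5}
  leading term x_1x_3: subtract (-\tfrac{1}{4})·h_3 from \tfrac{1}{3}x_1x_3 + \tfrac{1}{15}x_1 - \tfrac{9}{20}x_2x_3 + \tfrac{57}{20}x_2 + \tfrac{3}{5}x_3^{2} + \tfrac{1}{5}x_3 + \tfrac{4}{5} → -\tfrac{9}{20}x_2x_3 + \tfrac{57}{20}x_2 + \tfrac{3}{5}x_3^{2} + \tfrac{1}{20}x_3 + \tfrac{7}{4}
  leading term x_2x_3: no divisor's leading term divides it; move -\tfrac{9}{20}x_2x_3 to the remainder.
  leading term x_2: no divisor's leading term divides it; move \tfrac{57}{20}x_2 to the remainder.
  leading term x_3^{2}: no divisor's leading term divides it; move \tfrac{3}{5}x_3^{2} to the remainder.
  leading term x_3: no divisor's leading term divides it; move \tfrac{1}{20}x_3 to the remainder.
  leading term 1: no divisor's leading term divides it; move \tfrac{7}{4} to the remainder.
  remainder -\tfrac{9}{20}x_2x_3 + \tfrac{57}{20}x_2 + \tfrac{3}{5}x_3^{2} + \tfrac{1}{20}x_3 + \tfrac{7}{4} ≠ 0; add h_4 = -\tfrac{9}{20}x_2x_3 + \tfrac{57}{20}x_2 + \tfrac{3}{5}x_3^{2} + \tfrac{1}{20}x_3 + \tfrac{7}{4} to the basis.

The other S-polynomials (S(f_2,h_3), S(f_1,h_4), S(f_2,h_4), S(h_3,h_4)) all reduce to 0 modulo the current basis, so we have a Gröbner basis.
Inter-reduce: drop elements whose leading term is divisible by another's, tail-reduce, and make monic.
Reduced Gröbner basis: {x_1x_2 + \tfrac{3}{5}x_1 + \tfrac{3}{5}x_3 + \tfrac{1}{5}, x_1x_3 + \tfrac{1}{5}x_1 + \tfrac{9}{20}x_3 - \tfrac{57}{20}, x_2x_3 - \tfrac{19}{3}x_2 - \tfrac{4}{3}x_3^{2} - \tfrac{1}{9}x_3 - \tfrac{35}{9}}.
Label its elements g_1 = x_1x_2 + \tfrac{3}{5}x_1 + \tfrac{3}{5}x_3 + \tfrac{1}{5}, g_2 = x_1x_3 + \tfrac{1}{5}x_1 + \tfrac{9}{20}x_3 - \tfrac{57}{20}, g_3 = x_2x_3 - \tfrac{19}{3}x_2 - \tfrac{4}{3}x_3^{2} - \tfrac{1}{9}x_3 - \tfrac{35}{9}.

Reduce p = 8x_1^{2}x_2 + \tfrac{24}{5}x_1^{2} + \tfrac{24}{5}x_1x_3 + \tfrac{8}{5}x_1 - 7x_2 - x_3 - 8 modulo G:
  leading term x_1^{2}x_2: subtract (8x_1)·g_1 from 8x_1^{2}x_2 + \tfrac{24}{5}x_1^{2} + \tfrac{24}{5}x_1x_3 + \tfrac{8}{5}x_1 - 7x_2 - x_3 - 8 → -7x_2 - x_3 - 8
  leading term x_2: no divisor's leading term divides it; move -7x_2 to the remainder.
  leading term x_3: no divisor's leading term divides it; move -x_3 to the remainder.
  leading term 1: no divisor's leading term divides it; move -8 to the remainder.
  normal form = -7x_2 - x_3 - 8.
The normal form is nonzero, so p ∉ I. Since p minus its normal form lies in I, I + (p) = I + (r) where r = -7x_2 - x_3 - 8; decide whether this ideal is the whole ring.
Run Buchberger on G together with r (pairs among the g_i already reduce to 0 since G is a Gröbner basis):
g_1 = x_1x_2 + \tfrac{3}{5}x_1 + \tfrac{3}{5}x_3 + \tfrac{1}{5}, LT = x_1x_2.
g_2 = x_1x_3 + \tfrac{1}{5}x_1 + \tfrac{9}{20}x_3 - \tfrac{57}{20}, LT = x_1x_3.
g_3 = x_2x_3 - \tfrac{19}{3}x_2 - \tfrac{4}{3}x_3^{2} - \tfrac{1}{9}x_3 - \tfrac{35}{9}, LT = x_2x_3.
r = -7x_2 - x_3 - 8, LT = x_2.

S(g_1,r): lcm = x_1x_2. S = -\tfrac{1}{7}x_1x_3 - \tfrac{19}{35}x_1 + \tfrac{3}{5}x_3 + \tfrac{1}{5}.
  leading term x_1x_3: subtract (-\tfrac{1}{7})·g_2 from -\tfrac{1}{7}x_1x_3 - \tfrac{19}{35}x_1 + \tfrac{3}{5}x_3 + \tfrac{1}{5} → -\tfrac{18}{35}x_1 + \tfrac{93}{140}x_3 - \tfrac{29}{140}
  leading term x_1: no divisor's leading term divides it; move -\tfrac{18}{35}x_1 to the remainder.
  leading term x_3: no divisor's leading term divides it; move \tfrac{93}{140}x_3 to the remainder.
  leading term 1: no divisor's leading term divides it; move -\tfrac{29}{140} to the remainder.
  remainder -\tfrac{18}{35}x_1 + \tfrac{93}{140}x_3 - \tfrac{29}{140} ≠ 0; add m_5 = -\tfrac{18}{35}x_1 + \tfrac{93}{140}x_3 - \tfrac{29}{140} to the basis.

S(g_3,r): lcm = x_2x_3. S = -\tfrac{19}{3}x_2 - \tfrac{31}{21}x_3^{2} - \tfrac{79}{63}x_3 - \tfrac{35}{9}.
  leading term x_2: subtract (\tfrac{19}{21})·r from -\tfrac{19}{3}x_2 - \tfrac{31}{21}x_3^{2} - \tfrac{79}{63}x_3 - \tfrac{35}{9} → -\tfrac{31}{21}x_3^{2} - \tfrac{22}{63}x_3 + \tfrac{211}{63}
  leading term x_3^{2}: no divisor's leading term divides it; move -\tfrac{31}{21}x_3^{2} to the remainder.
  leading term x_3: no divisor's leading term divides it; move -\tfrac{22}{63}x_3 to the remainder.
  leading term 1: no divisor's leading term divides it; move \tfrac{211}{63} to the remainder.
  remainder -\tfrac{31}{21}x_3^{2} - \tfrac{22}{63}x_3 + \tfrac{211}{63} ≠ 0; add m_6 = -\tfrac{31}{21}x_3^{2} - \tfrac{22}{63}x_3 + \tfrac{211}{63} to the basis.

The other S-polynomials (S(g_1,g_2), S(g_1,g_3), S(g_2,g_3), S(g_2,r), S(g_1,m_5), S(g_2,m_5), S(g_3,m_5), S(r,m_5), S(g_1,m_6), S(g_2,m_6), S(g_3,m_6), S(r,m_6), S(m_5,m_6)) all reduce to 0 modulo the current basis, so we have a Gröbner basis.
Inter-reduce: drop elements whose leading term is divisible by another's, tail-reduce, and make monic.
Reduced Gröbner basis: {x_1 - \tfrac{31}{24}x_3 + \tfrac{29}{72}, x_2 + \tfrac{1}{7}x_3 + \tfrac{8}{7}, x_3^{2} + \tfrac{22}{93}x_3 - \tfrac{211}{93}}.
The reduced Gröbner basis of I + (p) is {x_1 - \tfrac{31}{24}x_3 + \tfrac{29}{72}, x_2 + \tfrac{1}{7}x_3 + \tfrac{8}{7}, x_3^{2} + \tfrac{22}{93}x_3 - \tfrac{211}{93}} ≠ {1}, a proper ideal, so the enlarged system stays consistent: p is independent of I, with normal form -7x_2 - x_3 - 8.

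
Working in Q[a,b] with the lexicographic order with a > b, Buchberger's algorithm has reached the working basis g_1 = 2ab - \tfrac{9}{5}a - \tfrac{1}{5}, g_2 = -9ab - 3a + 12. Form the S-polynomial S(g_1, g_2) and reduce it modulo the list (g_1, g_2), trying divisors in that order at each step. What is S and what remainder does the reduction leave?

lcm(LM(g_1), LM(g_2)) = ab.
S = (lcm/LT(g_1))·g_1 − (lcm/LT(g_2))·g_2 = -\tfrac{37}{30}a + \tfrac{37}{30}.
Reduce S modulo (g_1, g_2) in that order:
  leading term a: no divisor's leading term divides it; move -\tfrac{37}{30}a to the remainder.
  leading term 1: no divisor's leading term divides it; move \tfrac{37}{30} to the remainder.
The remainder -\tfrac{37}{30}a + \tfrac{37}{30} is nonzero, so it would be added as the next basis element.

S(g_1, g_2) = -\tfrac{37}{30}a + \tfrac{37}{30}; remainder on division = -\tfrac{37}{30}a + \tfrac{37}{30}.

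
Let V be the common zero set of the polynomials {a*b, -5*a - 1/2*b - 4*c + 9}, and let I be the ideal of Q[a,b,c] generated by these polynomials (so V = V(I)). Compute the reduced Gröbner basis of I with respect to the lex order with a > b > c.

G = {a + 1/10*b + 4/5*c - 9/5, b**2 + 8*b*c - 18*b}

f_1 = a*b, LT = a*b.
f_2 = -5*a - 1/2*b - 4*c + 9, LT = a.

S(f_1,f_2): lcm = a*b. S = -1/10*b**2 - 4/5*b*c + 9/5*b.
  leading term b**2: no divisor's leading term divides it; move -1/10*b**2 to the remainder.
  leading term b*c: no divisor's leading term divides it; move -4/5*b*c to the remainder.
  leading term b: no divisor's leading term divides it; move 9/5*b to the remainder.
  remainder -1/10*b**2 - 4/5*b*c + 9/5*b ≠ 0; add g_3 = -1/10*b**2 - 4/5*b*c + 9/5*b to the basis.

The other S-polynomials (S(f_1,g_3), S(f_2,g_3)) all reduce to 0 modulo the current basis, so we have a Gröbner basis.
Inter-reduce: drop elements whose leading term is divisible by another's, tail-reduce, and make monic.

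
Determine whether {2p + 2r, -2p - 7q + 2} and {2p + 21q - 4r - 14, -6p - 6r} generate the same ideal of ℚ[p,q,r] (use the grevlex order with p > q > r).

Equality of ideals is decidable: compute both reduced Gröbner bases (unique for the ordering) and check whether they agree.
Buchberger on the first generating set:
f_1 = 2p + 2r, LT = p.
f_2 = -2p - 7q + 2, LT = p.

S(f_1,f_2): lcm = p. S = -7/2q + r + 1.
  reduce S modulo (f_1, f_2):
  remainder -7/2q + r + 1 ≠ 0; add g_3 = -7/2q + r + 1 to the basis.

The other S-polynomials (S(f_1,g_3), S(f_2,g_3)) all reduce to 0 modulo the current basis, so we have a Gröbner basis.
Inter-reduce: drop elements whose leading term is divisible by another's, tail-reduce, and make monic.
Reduced Gröbner basis: {p + r, q - 2/7r - 2/7}.

Buchberger on the second generating set:
h_1 = 2p + 21q - 4r - 14, LT = p.
h_2 = -6p - 6r, LT = p.

S(h_1,h_2): lcm = p. S = 21/2q - 3r - 7.
  reduce S modulo (h_1, h_2):
  remainder 21/2q - 3r - 7 ≠ 0; add k_3 = 21/2q - 3r - 7 to the basis.

The other S-polynomials (S(h_1,k_3), S(h_2,k_3)) all reduce to 0 modulo the current basis, so we have a Gröbner basis.
Inter-reduce: drop elements whose leading term is divisible by another's, tail-reduce, and make monic.
Reduced Gröbner basis: {p + r, q - 2/7r - ⅔}.

Since the reduced bases disagree, the two ideals are not the same.

No, the ideals differ.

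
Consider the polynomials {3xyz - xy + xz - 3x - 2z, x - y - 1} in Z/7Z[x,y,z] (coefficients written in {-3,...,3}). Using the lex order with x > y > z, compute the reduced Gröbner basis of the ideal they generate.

G = {x - y - 1, y^{2}z + 2y^{2} - yz + y + 2z - 1}

Buchberger's algorithm terminates because the ascending chain of leading-term ideals stabilizes.

f_1 = 3xyz - xy + xz - 3x - 2z, LT = xyz.
f_2 = x - y - 1, LT = x.

S(f_1,f_2): lcm = xyz. S = 2xy - 2xz - x + y^{2}z + yz - 3z.
  leading term xy: subtract (2y)·f_2 from 2xy - 2xz - x + y^{2}z + yz - 3z → -2xz - x + y^{2}z + 2y^{2} + yz + 2y - 3z
  leading term xz: subtract (-2z)·f_2 from -2xz - x + y^{2}z + 2y^{2} + yz + 2y - 3z → -x + y^{2}z + 2y^{2} - yz + 2y + 2z
  leading term x: subtract (-1)·f_2 from -x + y^{2}z + 2y^{2} - yz + 2y + 2z → y^{2}z + 2y^{2} - yz + y + 2z - 1
  leading term y^{2}z: no divisor's leading term divides it; move y^{2}z to the remainder.
  leading term y^{2}: no divisor's leading term divides it; move 2y^{2} to the remainder.
  leading term yz: no divisor's leading term divides it; move -yz to the remainder.
  leading term y: no divisor's leading term divides it; move y to the remainder.
  leading term z: no divisor's leading term divides it; move 2z to the remainder.
  leading term 1: no divisor's leading term divides it; move -1 to the remainder.
  remainder y^{2}z + 2y^{2} - yz + y + 2z - 1 ≠ 0; add g_3 = y^{2}z + 2y^{2} - yz + y + 2z - 1 to the basis.

S(f_1,g_3): lcm = xy^{2}z. S = -xyz - 2xy - 2xz + x - 3yz.
  leading term xyz: subtract (2)·f_1 from -xyz - 2xy - 2xz + x - 3yz → 3xz - 3yz - 3z
  leading term xz: subtract (3z)·f_2 from 3xz - 3yz - 3z → 0
  remainder 0.

S(f_2,g_3): leading monomials are coprime, so the S-polynomial reduces to 0 (Buchberger's first criterion).
Every S-polynomial of the final basis reduces to 0, so we have a Gröbner basis.
Inter-reduce: drop elements whose leading term is divisible by another's, tail-reduce, and make monic.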